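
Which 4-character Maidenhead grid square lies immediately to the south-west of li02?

Longitude square 0; −1 → -1, wraps to 9, carry into field.
Longitude field L = 11; −1 → 10 = K.
Latitude square 2; −1 → 1.

KI91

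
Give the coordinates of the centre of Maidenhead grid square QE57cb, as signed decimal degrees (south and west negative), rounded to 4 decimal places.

Field Q=16, E=4: +16·20° lon, +4·10° lat → SW at lon 140°, lat -50°.
Square 5, 7: +5·2° lon, +7·1° lat → SW at lon 150°, lat -43°.
Subsquare c=2, b=1: +2·0.0833333° lon, +1·0.0416667° lat → SW at lon 150.167°, lat -42.9583°.
Cell spans 0.0833333° lon × 0.0416667° lat. Centre is SW corner plus half of each.
latitude -42.9375, longitude 150.2083.

-42.9375, 150.2083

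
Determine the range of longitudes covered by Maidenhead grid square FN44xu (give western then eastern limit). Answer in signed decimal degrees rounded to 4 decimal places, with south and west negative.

-70.0833, -70.0000

Field F=5, N=13: +5·20° lon, +13·10° lat → SW at lon -80°, lat 40°.
Square 4, 4: +4·2° lon, +4·1° lat → SW at lon -72°, lat 44°.
Subsquare x=23, u=20: +23·0.0833333° lon, +20·0.0416667° lat → SW at lon -70.0833°, lat 44.8333°.
Cell spans 0.0833333° lon × 0.0416667° lat.
west -70.0833, east -70.0000.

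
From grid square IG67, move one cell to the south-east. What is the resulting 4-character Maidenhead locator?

Longitude square 6; +1 → 7.
Latitude square 7; −1 → 6.

IG76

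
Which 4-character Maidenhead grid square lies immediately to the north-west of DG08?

Longitude square 0; −1 → -1, wraps to 9, carry into field.
Longitude field D = 3; −1 → 2 = C.
Latitude square 8; +1 → 9.

CG99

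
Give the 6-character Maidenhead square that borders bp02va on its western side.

BP02ua

Longitude subsquare v = 21; −1 → 20 = u.
The latitude characters are unchanged.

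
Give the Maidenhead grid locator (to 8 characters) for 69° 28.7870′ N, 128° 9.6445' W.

CP59wl05

Shift to the Maidenhead origin (180°W, 90°S): lon 51.83926, lat 159.47978.
Field (20°×10°, letters A–R): lon ⌊51.83926/20⌋ = 2 → C; lat ⌊159.47978/10⌋ = 15 → P.
Square (2°×1°, digits 0–9): lon ⌊11.83926/2⌋ = 5; lat ⌊9.47978/1⌋ = 9.
Subsquare (5′×2.5′, letters a–x): lon ⌊1.83926/0.0833333⌋ = 22 → w; lat ⌊0.47978/0.0416667⌋ = 11 → l.
Extended square (30″×15″, digits 0–9): lon ⌊0.00593/0.00833333⌋ = 0; lat ⌊0.02145/0.00416667⌋ = 5.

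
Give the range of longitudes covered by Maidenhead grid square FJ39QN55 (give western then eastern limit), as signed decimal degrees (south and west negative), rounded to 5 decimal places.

-72.62500, -72.61667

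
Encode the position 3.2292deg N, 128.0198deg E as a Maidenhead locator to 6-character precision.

PJ43af

Add 180° to longitude and 90° to latitude: 308.0198, 93.2292.
Field (20°×10°, letters A–R): lon ⌊308.0198/20⌋ = 15 → P; lat ⌊93.2292/10⌋ = 9 → J.
Square (2°×1°, digits 0–9): lon ⌊8.0198/2⌋ = 4; lat ⌊3.2292/1⌋ = 3.
Subsquare (5′×2.5′, letters a–x): lon ⌊0.0198/0.0833333⌋ = 0 → a; lat ⌊0.2292/0.0416667⌋ = 5 → f.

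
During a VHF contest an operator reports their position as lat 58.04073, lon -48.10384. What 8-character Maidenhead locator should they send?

GO58wa79

Offset from 180°W / 90°S: lon 131.89616°, lat 148.04073°.
Field (20°×10°, letters A–R): 131.89616/20 → 6 → G, 148.04073/10 → 14 → O; chars GO.
Square (2°×1°, digits 0–9): 11.89616/2 → 5, 8.04073/1 → 8; chars 58.
Subsquare (5′×2.5′, letters a–x): 1.89616/0.0833333 → 22 → w, 0.04073/0.0416667 → 0 → a; chars wa.
Extended square (30″×15″, digits 0–9): 0.06283/0.00833333 → 7, 0.04073/0.00416667 → 9; chars 79.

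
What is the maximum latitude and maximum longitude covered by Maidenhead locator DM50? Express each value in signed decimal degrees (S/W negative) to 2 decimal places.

Field D=3, M=12: +3·20° lon, +12·10° lat → SW at lon -120°, lat 30°.
Square 5, 0: +5·2° lon, +0·1° lat → SW at lon -110°, lat 30°.
Cell spans 2° lon × 1° lat. NE corner is SW corner plus one full cell.
latitude 31.00, longitude -108.00.

31.00, -108.00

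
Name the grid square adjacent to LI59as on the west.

LI49xs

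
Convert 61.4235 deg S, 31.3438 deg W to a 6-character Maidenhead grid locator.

HC48hn

Shift to the Maidenhead origin (180°W, 90°S): lon 148.6562, lat 28.5765.
Field: 148.6562/20 → 7 → H, 28.5765/10 → 2 → C; chars HC.
Square: 8.6562/2 → 4, 8.5765/1 → 8; chars 48.
Subsquare: 0.6562/0.0833333 → 7 → h, 0.5765/0.0416667 → 13 → n; chars hn.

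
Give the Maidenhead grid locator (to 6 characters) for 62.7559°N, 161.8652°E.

Offset from 180°W / 90°S: lon 341.8652°, lat 152.7559°.
Field (20°×10°, letters A–R): lon ⌊341.8652/20⌋ = 17 → R; lat ⌊152.7559/10⌋ = 15 → P.
Square (2°×1°, digits 0–9): lon ⌊1.8652/2⌋ = 0; lat ⌊2.7559/1⌋ = 2.
Subsquare (5′×2.5′, letters a–x): lon ⌊1.8652/0.0833333⌋ = 22 → w; lat ⌊0.7559/0.0416667⌋ = 18 → s.

RP02ws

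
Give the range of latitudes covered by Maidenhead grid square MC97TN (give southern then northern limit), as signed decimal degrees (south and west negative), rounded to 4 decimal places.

Field M=12, C=2: +12·20° lon, +2·10° lat → SW at lon 60°, lat -70°.
Square 9, 7: +9·2° lon, +7·1° lat → SW at lon 78°, lat -63°.
Subsquare t=19, n=13: +19·0.0833333° lon, +13·0.0416667° lat → SW at lon 79.5833°, lat -62.4583°.
Cell spans 0.0833333° lon × 0.0416667° lat.
south -62.4583, north -62.4167.

-62.4583, -62.4167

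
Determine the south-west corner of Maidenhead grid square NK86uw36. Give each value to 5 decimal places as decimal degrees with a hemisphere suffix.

16.94167° N, 97.69167° E

Field N=13, K=10: +13·20° lon, +10·10° lat → SW at lon 80°, lat 10°.
Square 8, 6: +8·2° lon, +6·1° lat → SW at lon 96°, lat 16°.
Subsquare u=20, w=22: +20·0.0833333° lon, +22·0.0416667° lat → SW at lon 97.6667°, lat 16.9167°.
Extended square 3, 6: +3·0.00833333° lon, +6·0.00416667° lat → SW at lon 97.6917°, lat 16.9417°.
latitude 16.94167° N, longitude 97.69167° E.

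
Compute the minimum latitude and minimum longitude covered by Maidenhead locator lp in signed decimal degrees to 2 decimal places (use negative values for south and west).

Field L=11, P=15: +11·20° lon, +15·10° lat → SW at lon 40°, lat 60°.
latitude 60.00, longitude 40.00.

60.00, 40.00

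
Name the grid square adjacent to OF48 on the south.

OF47

Latitude square 8; −1 → 7.
The longitude characters are unchanged.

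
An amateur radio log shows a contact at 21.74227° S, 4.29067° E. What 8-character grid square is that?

Shift to the Maidenhead origin (180°W, 90°S): lon 184.29067, lat 68.25773.
Field: lon ⌊184.29067/20⌋ = 9 → J; lat ⌊68.25773/10⌋ = 6 → G.
Square: lon ⌊4.29067/2⌋ = 2; lat ⌊8.25773/1⌋ = 8.
Subsquare: lon ⌊0.29067/0.0833333⌋ = 3 → d; lat ⌊0.25773/0.0416667⌋ = 6 → g.
Extended square: lon ⌊0.04067/0.00833333⌋ = 4; lat ⌊0.00773/0.00416667⌋ = 1.

JG28dg41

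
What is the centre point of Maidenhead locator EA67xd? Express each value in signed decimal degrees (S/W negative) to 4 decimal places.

-82.8542, -86.0417

Field E=4, A=0: +4·20° lon, +0·10° lat → SW at lon -100°, lat -90°.
Square 6, 7: +6·2° lon, +7·1° lat → SW at lon -88°, lat -83°.
Subsquare x=23, d=3: +23·0.0833333° lon, +3·0.0416667° lat → SW at lon -86.0833°, lat -82.875°.
Cell spans 0.0833333° lon × 0.0416667° lat. Centre is SW corner plus half of each.
latitude -82.8542, longitude -86.0417.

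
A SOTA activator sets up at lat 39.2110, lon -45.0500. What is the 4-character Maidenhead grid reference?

Offset from 180°W / 90°S: lon 134.95°, lat 129.21°.
Field (20°×10°, letters A–R): 134.95/20 → 6 → G, 129.21/10 → 12 → M; chars GM.
Square (2°×1°, digits 0–9): 14.95/2 → 7, 9.21/1 → 9; chars 79.

GM79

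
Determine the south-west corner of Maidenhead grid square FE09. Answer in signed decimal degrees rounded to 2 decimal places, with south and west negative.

Field F=5, E=4: +5·20° lon, +4·10° lat → SW at lon -80°, lat -50°.
Square 0, 9: +0·2° lon, +9·1° lat → SW at lon -80°, lat -41°.
latitude -41.00, longitude -80.00.

-41.00, -80.00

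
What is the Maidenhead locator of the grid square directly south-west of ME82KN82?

Longitude extended square 8; −1 → 7.
Latitude extended square 2; −1 → 1.

ME82kn71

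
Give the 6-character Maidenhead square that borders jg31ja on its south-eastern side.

Longitude subsquare j = 9; +1 → 10 = k.
Latitude subsquare a = 0; −1 → -1, wraps to 23 = x, carry into square.
Latitude square 1; −1 → 0.

JG30kx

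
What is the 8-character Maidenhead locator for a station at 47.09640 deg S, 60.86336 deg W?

Offset from 180°W / 90°S: lon 119.13664°, lat 42.90360°.
Field: 119.13664/20 → 5 → F, 42.90360/10 → 4 → E; chars FE.
Square: 19.13664/2 → 9, 2.90360/1 → 2; chars 92.
Subsquare: 1.13664/0.0833333 → 13 → n, 0.90360/0.0416667 → 21 → v; chars nv.
Extended square: 0.05331/0.00833333 → 6, 0.02860/0.00416667 → 6; chars 66.

FE92nv66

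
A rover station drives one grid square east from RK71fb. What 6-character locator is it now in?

Longitude subsquare f = 5; +1 → 6 = g.
The latitude characters are unchanged.

RK71gb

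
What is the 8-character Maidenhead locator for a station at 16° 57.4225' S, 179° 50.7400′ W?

AH03bb80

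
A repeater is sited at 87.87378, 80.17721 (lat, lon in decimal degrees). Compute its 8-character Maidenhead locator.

NR07cu19

Shift to the Maidenhead origin (180°W, 90°S): lon 260.17721, lat 177.87378.
Field: lon ⌊260.17721/20⌋ = 13 → N; lat ⌊177.87378/10⌋ = 17 → R.
Square: lon ⌊0.17721/2⌋ = 0; lat ⌊7.87378/1⌋ = 7.
Subsquare: lon ⌊0.17721/0.0833333⌋ = 2 → c; lat ⌊0.87378/0.0416667⌋ = 20 → u.
Extended square: lon ⌊0.01054/0.00833333⌋ = 1; lat ⌊0.04045/0.00416667⌋ = 9.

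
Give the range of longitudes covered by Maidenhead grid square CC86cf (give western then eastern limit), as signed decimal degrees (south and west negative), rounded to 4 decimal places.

Field C=2, C=2: +2·20° lon, +2·10° lat → SW at lon -140°, lat -70°.
Square 8, 6: +8·2° lon, +6·1° lat → SW at lon -124°, lat -64°.
Subsquare c=2, f=5: +2·0.0833333° lon, +5·0.0416667° lat → SW at lon -123.833°, lat -63.7917°.
Cell spans 0.0833333° lon × 0.0416667° lat.
west -123.8333, east -123.7500.

-123.8333, -123.7500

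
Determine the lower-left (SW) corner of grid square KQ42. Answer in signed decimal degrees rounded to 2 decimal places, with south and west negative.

72.00, 28.00

Field K=10, Q=16: +10·20° lon, +16·10° lat → SW at lon 20°, lat 70°.
Square 4, 2: +4·2° lon, +2·1° lat → SW at lon 28°, lat 72°.
latitude 72.00, longitude 28.00.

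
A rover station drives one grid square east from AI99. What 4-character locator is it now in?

BI09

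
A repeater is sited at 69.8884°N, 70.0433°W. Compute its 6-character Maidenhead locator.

Offset from 180°W / 90°S: lon 109.9567°, lat 159.8884°.
Field: 109.9567/20 → 5 → F, 159.8884/10 → 15 → P; chars FP.
Square: 9.9567/2 → 4, 9.8884/1 → 9; chars 49.
Subsquare: 1.9567/0.0833333 → 23 → x, 0.8884/0.0416667 → 21 → v; chars xv.

FP49xv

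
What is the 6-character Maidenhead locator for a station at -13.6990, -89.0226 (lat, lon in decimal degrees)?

EH56lh

Add 180° to longitude and 90° to latitude: 90.9774, 76.3010.
Field: 90.9774/20 → 4 → E, 76.3010/10 → 7 → H; chars EH.
Square: 10.9774/2 → 5, 6.3010/1 → 6; chars 56.
Subsquare: 0.9774/0.0833333 → 11 → l, 0.3010/0.0416667 → 7 → h; chars lh.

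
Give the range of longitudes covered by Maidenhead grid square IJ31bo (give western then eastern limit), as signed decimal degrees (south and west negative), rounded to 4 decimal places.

-13.9167, -13.8333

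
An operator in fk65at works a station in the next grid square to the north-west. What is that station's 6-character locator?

FK55xu

Longitude subsquare a = 0; −1 → -1, wraps to 23 = x, carry into square.
Longitude square 6; −1 → 5.
Latitude subsquare t = 19; +1 → 20 = u.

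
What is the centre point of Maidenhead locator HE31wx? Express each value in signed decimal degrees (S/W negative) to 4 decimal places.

-48.0208, -32.1250

Field H=7, E=4: +7·20° lon, +4·10° lat → SW at lon -40°, lat -50°.
Square 3, 1: +3·2° lon, +1·1° lat → SW at lon -34°, lat -49°.
Subsquare w=22, x=23: +22·0.0833333° lon, +23·0.0416667° lat → SW at lon -32.1667°, lat -48.0417°.
Cell spans 0.0833333° lon × 0.0416667° lat. Centre is SW corner plus half of each.
latitude -48.0208, longitude -32.1250.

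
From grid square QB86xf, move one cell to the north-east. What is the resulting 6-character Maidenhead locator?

Longitude subsquare x = 23; +1 → 24, wraps to 0 = a, carry into square.
Longitude square 8; +1 → 9.
Latitude subsquare f = 5; +1 → 6 = g.

QB96ag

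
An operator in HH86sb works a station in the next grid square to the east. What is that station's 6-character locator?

Longitude subsquare s = 18; +1 → 19 = t.
The latitude characters are unchanged.

HH86tb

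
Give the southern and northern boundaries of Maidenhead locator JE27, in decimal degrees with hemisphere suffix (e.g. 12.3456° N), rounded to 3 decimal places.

43.000° S, 42.000° S

Field J=9, E=4: +9·20° lon, +4·10° lat → SW at lon 0°, lat -50°.
Square 2, 7: +2·2° lon, +7·1° lat → SW at lon 4°, lat -43°.
Cell spans 2° lon × 1° lat.
south 43.000° S, north 42.000° S.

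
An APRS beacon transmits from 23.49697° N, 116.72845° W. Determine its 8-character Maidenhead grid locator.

DL13pl29

Add 180° to longitude and 90° to latitude: 63.27155, 113.49697.
Field (20°×10°, letters A–R): lon ⌊63.27155/20⌋ = 3 → D; lat ⌊113.49697/10⌋ = 11 → L.
Square (2°×1°, digits 0–9): lon ⌊3.27155/2⌋ = 1; lat ⌊3.49697/1⌋ = 3.
Subsquare (5′×2.5′, letters a–x): lon ⌊1.27155/0.0833333⌋ = 15 → p; lat ⌊0.49697/0.0416667⌋ = 11 → l.
Extended square (30″×15″, digits 0–9): lon ⌊0.02155/0.00833333⌋ = 2; lat ⌊0.03864/0.00416667⌋ = 9.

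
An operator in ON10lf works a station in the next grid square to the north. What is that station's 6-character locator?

Latitude subsquare f = 5; +1 → 6 = g.
The longitude characters are unchanged.

ON10lg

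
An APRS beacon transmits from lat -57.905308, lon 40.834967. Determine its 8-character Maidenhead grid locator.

LD02kc02

Offset from 180°W / 90°S: lon 220.83497°, lat 32.09469°.
Field: lon ⌊220.83497/20⌋ = 11 → L; lat ⌊32.09469/10⌋ = 3 → D.
Square: lon ⌊0.83497/2⌋ = 0; lat ⌊2.09469/1⌋ = 2.
Subsquare: lon ⌊0.83497/0.0833333⌋ = 10 → k; lat ⌊0.09469/0.0416667⌋ = 2 → c.
Extended square: lon ⌊0.00163/0.00833333⌋ = 0; lat ⌊0.01136/0.00416667⌋ = 2.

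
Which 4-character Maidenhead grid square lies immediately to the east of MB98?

NB08

Longitude square 9; +1 → 10, wraps to 0, carry into field.
Longitude field M = 12; +1 → 13 = N.
The latitude characters are unchanged.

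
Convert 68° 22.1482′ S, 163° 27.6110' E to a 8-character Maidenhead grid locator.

RC11rp51

Shift to the Maidenhead origin (180°W, 90°S): lon 343.46018, lat 21.63086.
Field: 343.46018/20 → 17 → R, 21.63086/10 → 2 → C; chars RC.
Square: 3.46018/2 → 1, 1.63086/1 → 1; chars 11.
Subsquare: 1.46018/0.0833333 → 17 → r, 0.63086/0.0416667 → 15 → p; chars rp.
Extended square: 0.04352/0.00833333 → 5, 0.00586/0.00416667 → 1; chars 51.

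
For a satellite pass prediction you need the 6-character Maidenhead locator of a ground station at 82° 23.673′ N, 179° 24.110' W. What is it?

AR02hj

Add 180° to longitude and 90° to latitude: 0.5982, 172.3945.
Field: lon ⌊0.5982/20⌋ = 0 → A; lat ⌊172.3945/10⌋ = 17 → R.
Square: lon ⌊0.5982/2⌋ = 0; lat ⌊2.3945/1⌋ = 2.
Subsquare: lon ⌊0.5982/0.0833333⌋ = 7 → h; lat ⌊0.3945/0.0416667⌋ = 9 → j.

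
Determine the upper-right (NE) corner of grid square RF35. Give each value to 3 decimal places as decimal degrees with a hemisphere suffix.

34.000° S, 168.000° E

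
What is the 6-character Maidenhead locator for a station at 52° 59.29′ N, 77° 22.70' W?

Shift to the Maidenhead origin (180°W, 90°S): lon 102.6217, lat 142.9882.
Field (20°×10°, letters A–R): lon ⌊102.6217/20⌋ = 5 → F; lat ⌊142.9882/10⌋ = 14 → O.
Square (2°×1°, digits 0–9): lon ⌊2.6217/2⌋ = 1; lat ⌊2.9882/1⌋ = 2.
Subsquare (5′×2.5′, letters a–x): lon ⌊0.6217/0.0833333⌋ = 7 → h; lat ⌊0.9882/0.0416667⌋ = 23 → x.

FO12hx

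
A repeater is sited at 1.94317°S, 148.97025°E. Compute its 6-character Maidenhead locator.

QI48lb

Shift to the Maidenhead origin (180°W, 90°S): lon 328.9702, lat 88.0568.
Field (20°×10°, letters A–R): 328.9702/20 → 16 → Q, 88.0568/10 → 8 → I; chars QI.
Square (2°×1°, digits 0–9): 8.9702/2 → 4, 8.0568/1 → 8; chars 48.
Subsquare (5′×2.5′, letters a–x): 0.9702/0.0833333 → 11 → l, 0.0568/0.0416667 → 1 → b; chars lb.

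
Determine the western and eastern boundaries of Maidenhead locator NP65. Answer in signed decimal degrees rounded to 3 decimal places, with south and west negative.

92.000, 94.000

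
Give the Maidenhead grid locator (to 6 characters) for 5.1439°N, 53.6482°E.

Shift to the Maidenhead origin (180°W, 90°S): lon 233.6482, lat 95.1439.
Field (20°×10°, letters A–R): 233.6482/20 → 11 → L, 95.1439/10 → 9 → J; chars LJ.
Square (2°×1°, digits 0–9): 13.6482/2 → 6, 5.1439/1 → 5; chars 65.
Subsquare (5′×2.5′, letters a–x): 1.6482/0.0833333 → 19 → t, 0.1439/0.0416667 → 3 → d; chars td.

LJ65td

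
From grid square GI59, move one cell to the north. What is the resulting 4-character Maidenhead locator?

Latitude square 9; +1 → 10, wraps to 0, carry into field.
Latitude field I = 8; +1 → 9 = J.
The longitude characters are unchanged.

GJ50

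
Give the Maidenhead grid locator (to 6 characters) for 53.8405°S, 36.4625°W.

HD16sd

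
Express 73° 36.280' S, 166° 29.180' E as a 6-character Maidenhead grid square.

RB36fj

Shift to the Maidenhead origin (180°W, 90°S): lon 346.4863, lat 16.3953.
Field: 346.4863/20 → 17 → R, 16.3953/10 → 1 → B; chars RB.
Square: 6.4863/2 → 3, 6.3953/1 → 6; chars 36.
Subsquare: 0.4863/0.0833333 → 5 → f, 0.3953/0.0416667 → 9 → j; chars fj.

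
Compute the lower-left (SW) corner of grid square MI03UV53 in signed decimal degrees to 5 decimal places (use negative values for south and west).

-6.11250, 61.70833

Field M=12, I=8: +12·20° lon, +8·10° lat → SW at lon 60°, lat -10°.
Square 0, 3: +0·2° lon, +3·1° lat → SW at lon 60°, lat -7°.
Subsquare u=20, v=21: +20·0.0833333° lon, +21·0.0416667° lat → SW at lon 61.6667°, lat -6.125°.
Extended square 5, 3: +5·0.00833333° lon, +3·0.00416667° lat → SW at lon 61.7083°, lat -6.1125°.
latitude -6.11250, longitude 61.70833.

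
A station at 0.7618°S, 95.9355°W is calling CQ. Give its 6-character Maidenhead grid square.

EI29af

Shift to the Maidenhead origin (180°W, 90°S): lon 84.0645, lat 89.2382.
Field: 84.0645/20 → 4 → E, 89.2382/10 → 8 → I; chars EI.
Square: 4.0645/2 → 2, 9.2382/1 → 9; chars 29.
Subsquare: 0.0645/0.0833333 → 0 → a, 0.2382/0.0416667 → 5 → f; chars af.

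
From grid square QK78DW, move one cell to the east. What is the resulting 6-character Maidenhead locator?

QK78ew

Longitude subsquare d = 3; +1 → 4 = e.
The latitude characters are unchanged.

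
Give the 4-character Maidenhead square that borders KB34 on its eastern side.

KB44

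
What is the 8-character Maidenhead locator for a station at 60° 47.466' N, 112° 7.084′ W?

Shift to the Maidenhead origin (180°W, 90°S): lon 67.88193, lat 150.79110.
Field: 67.88193/20 → 3 → D, 150.79110/10 → 15 → P; chars DP.
Square: 7.88193/2 → 3, 0.79110/1 → 0; chars 30.
Subsquare: 1.88193/0.0833333 → 22 → w, 0.79110/0.0416667 → 18 → s; chars ws.
Extended square: 0.04860/0.00833333 → 5, 0.04110/0.00416667 → 9; chars 59.

DP30ws59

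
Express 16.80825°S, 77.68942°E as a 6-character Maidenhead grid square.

MH83ue

Add 180° to longitude and 90° to latitude: 257.6894, 73.1917.
Field (20°×10°, letters A–R): 257.6894/20 → 12 → M, 73.1917/10 → 7 → H; chars MH.
Square (2°×1°, digits 0–9): 17.6894/2 → 8, 3.1917/1 → 3; chars 83.
Subsquare (5′×2.5′, letters a–x): 1.6894/0.0833333 → 20 → u, 0.1917/0.0416667 → 4 → e; chars ue.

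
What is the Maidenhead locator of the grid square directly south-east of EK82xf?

EK92ae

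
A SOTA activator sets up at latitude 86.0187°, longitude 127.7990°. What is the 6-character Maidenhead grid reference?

Offset from 180°W / 90°S: lon 307.7990°, lat 176.0187°.
Field: 307.7990/20 → 15 → P, 176.0187/10 → 17 → R; chars PR.
Square: 7.7990/2 → 3, 6.0187/1 → 6; chars 36.
Subsquare: 1.7990/0.0833333 → 21 → v, 0.0187/0.0416667 → 0 → a; chars va.

PR36va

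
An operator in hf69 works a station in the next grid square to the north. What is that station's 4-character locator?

HG60

Latitude square 9; +1 → 10, wraps to 0, carry into field.
Latitude field F = 5; +1 → 6 = G.
The longitude characters are unchanged.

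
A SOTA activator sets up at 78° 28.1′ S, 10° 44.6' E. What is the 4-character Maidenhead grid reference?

JB51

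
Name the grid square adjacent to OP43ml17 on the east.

OP43ml27

Longitude extended square 1; +1 → 2.
The latitude characters are unchanged.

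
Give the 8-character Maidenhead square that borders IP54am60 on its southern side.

IP54al69

Latitude extended square 0; −1 → -1, wraps to 9, carry into subsquare.
Latitude subsquare m = 12; −1 → 11 = l.
The longitude characters are unchanged.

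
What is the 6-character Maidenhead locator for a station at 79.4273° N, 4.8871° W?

Add 180° to longitude and 90° to latitude: 175.1129, 169.4273.
Field: 175.1129/20 → 8 → I, 169.4273/10 → 16 → Q; chars IQ.
Square: 15.1129/2 → 7, 9.4273/1 → 9; chars 79.
Subsquare: 1.1129/0.0833333 → 13 → n, 0.4273/0.0416667 → 10 → k; chars nk.

IQ79nk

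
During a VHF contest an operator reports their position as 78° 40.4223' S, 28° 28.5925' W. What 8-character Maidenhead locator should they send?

Offset from 180°W / 90°S: lon 151.52346°, lat 11.32630°.
Field: 151.52346/20 → 7 → H, 11.32630/10 → 1 → B; chars HB.
Square: 11.52346/2 → 5, 1.32630/1 → 1; chars 51.
Subsquare: 1.52346/0.0833333 → 18 → s, 0.32630/0.0416667 → 7 → h; chars sh.
Extended square: 0.02346/0.00833333 → 2, 0.03463/0.00416667 → 8; chars 28.

HB51sh28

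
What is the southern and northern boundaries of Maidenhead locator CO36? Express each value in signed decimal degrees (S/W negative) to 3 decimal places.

56.000, 57.000

Field C=2, O=14: +2·20° lon, +14·10° lat → SW at lon -140°, lat 50°.
Square 3, 6: +3·2° lon, +6·1° lat → SW at lon -134°, lat 56°.
Cell spans 2° lon × 1° lat.
south 56.000, north 57.000.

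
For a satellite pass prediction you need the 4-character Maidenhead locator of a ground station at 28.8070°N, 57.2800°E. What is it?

Offset from 180°W / 90°S: lon 237.28°, lat 118.81°.
Field: lon ⌊237.28/20⌋ = 11 → L; lat ⌊118.81/10⌋ = 11 → L.
Square: lon ⌊17.28/2⌋ = 8; lat ⌊8.81/1⌋ = 8.

LL88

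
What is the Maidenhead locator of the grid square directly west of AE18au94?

AE18au84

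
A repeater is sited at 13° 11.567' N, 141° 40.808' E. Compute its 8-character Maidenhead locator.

Offset from 180°W / 90°S: lon 321.68013°, lat 103.19278°.
Field (20°×10°, letters A–R): 321.68013/20 → 16 → Q, 103.19278/10 → 10 → K; chars QK.
Square (2°×1°, digits 0–9): 1.68013/2 → 0, 3.19278/1 → 3; chars 03.
Subsquare (5′×2.5′, letters a–x): 1.68013/0.0833333 → 20 → u, 0.19278/0.0416667 → 4 → e; chars ue.
Extended square (30″×15″, digits 0–9): 0.01347/0.00833333 → 1, 0.02612/0.00416667 → 6; chars 16.

QK03ue16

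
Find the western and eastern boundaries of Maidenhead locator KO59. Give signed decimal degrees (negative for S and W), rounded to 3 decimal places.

Field K=10, O=14: +10·20° lon, +14·10° lat → SW at lon 20°, lat 50°.
Square 5, 9: +5·2° lon, +9·1° lat → SW at lon 30°, lat 59°.
Cell spans 2° lon × 1° lat.
west 30.000, east 32.000.

30.000, 32.000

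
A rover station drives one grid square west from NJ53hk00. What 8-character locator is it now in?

Longitude extended square 0; −1 → -1, wraps to 9, carry into subsquare.
Longitude subsquare h = 7; −1 → 6 = g.
The latitude characters are unchanged.

NJ53gk90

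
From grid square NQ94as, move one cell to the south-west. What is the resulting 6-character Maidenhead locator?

NQ84xr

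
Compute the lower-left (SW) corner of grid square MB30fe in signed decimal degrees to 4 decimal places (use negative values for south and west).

-79.8333, 66.4167

Field M=12, B=1: +12·20° lon, +1·10° lat → SW at lon 60°, lat -80°.
Square 3, 0: +3·2° lon, +0·1° lat → SW at lon 66°, lat -80°.
Subsquare f=5, e=4: +5·0.0833333° lon, +4·0.0416667° lat → SW at lon 66.4167°, lat -79.8333°.
latitude -79.8333, longitude 66.4167.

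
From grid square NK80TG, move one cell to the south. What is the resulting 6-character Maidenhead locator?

NK80tf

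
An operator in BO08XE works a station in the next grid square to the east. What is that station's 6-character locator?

Longitude subsquare x = 23; +1 → 24, wraps to 0 = a, carry into square.
Longitude square 0; +1 → 1.
The latitude characters are unchanged.

BO18ae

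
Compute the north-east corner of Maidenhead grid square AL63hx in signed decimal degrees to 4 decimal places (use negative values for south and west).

24.0000, -167.3333

Field A=0, L=11: +0·20° lon, +11·10° lat → SW at lon -180°, lat 20°.
Square 6, 3: +6·2° lon, +3·1° lat → SW at lon -168°, lat 23°.
Subsquare h=7, x=23: +7·0.0833333° lon, +23·0.0416667° lat → SW at lon -167.417°, lat 23.9583°.
Cell spans 0.0833333° lon × 0.0416667° lat. NE corner is SW corner plus one full cell.
latitude 24.0000, longitude -167.3333.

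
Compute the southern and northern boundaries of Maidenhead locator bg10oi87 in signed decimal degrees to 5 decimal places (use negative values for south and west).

Field B=1, G=6: +1·20° lon, +6·10° lat → SW at lon -160°, lat -30°.
Square 1, 0: +1·2° lon, +0·1° lat → SW at lon -158°, lat -30°.
Subsquare o=14, i=8: +14·0.0833333° lon, +8·0.0416667° lat → SW at lon -156.833°, lat -29.6667°.
Extended square 8, 7: +8·0.00833333° lon, +7·0.00416667° lat → SW at lon -156.767°, lat -29.6375°.
Cell spans 0.00833333° lon × 0.00416667° lat.
south -29.63750, north -29.63333.

-29.63750, -29.63333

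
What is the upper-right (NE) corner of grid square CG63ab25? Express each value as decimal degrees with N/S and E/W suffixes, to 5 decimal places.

26.93333° S, 127.97500° W

Field C=2, G=6: +2·20° lon, +6·10° lat → SW at lon -140°, lat -30°.
Square 6, 3: +6·2° lon, +3·1° lat → SW at lon -128°, lat -27°.
Subsquare a=0, b=1: +0·0.0833333° lon, +1·0.0416667° lat → SW at lon -128°, lat -26.9583°.
Extended square 2, 5: +2·0.00833333° lon, +5·0.00416667° lat → SW at lon -127.983°, lat -26.9375°.
Cell spans 0.00833333° lon × 0.00416667° lat. NE corner is SW corner plus one full cell.
latitude 26.93333° S, longitude 127.97500° W.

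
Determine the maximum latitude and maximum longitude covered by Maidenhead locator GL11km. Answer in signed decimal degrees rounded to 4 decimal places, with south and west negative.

Field G=6, L=11: +6·20° lon, +11·10° lat → SW at lon -60°, lat 20°.
Square 1, 1: +1·2° lon, +1·1° lat → SW at lon -58°, lat 21°.
Subsquare k=10, m=12: +10·0.0833333° lon, +12·0.0416667° lat → SW at lon -57.1667°, lat 21.5°.
Cell spans 0.0833333° lon × 0.0416667° lat. NE corner is SW corner plus one full cell.
latitude 21.5417, longitude -57.0833.

21.5417, -57.0833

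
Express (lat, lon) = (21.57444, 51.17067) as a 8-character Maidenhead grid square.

Shift to the Maidenhead origin (180°W, 90°S): lon 231.17067, lat 111.57444.
Field: lon ⌊231.17067/20⌋ = 11 → L; lat ⌊111.57444/10⌋ = 11 → L.
Square: lon ⌊11.17067/2⌋ = 5; lat ⌊1.57444/1⌋ = 1.
Subsquare: lon ⌊1.17067/0.0833333⌋ = 14 → o; lat ⌊0.57444/0.0416667⌋ = 13 → n.
Extended square: lon ⌊0.00400/0.00833333⌋ = 0; lat ⌊0.03277/0.00416667⌋ = 7.

LL51on07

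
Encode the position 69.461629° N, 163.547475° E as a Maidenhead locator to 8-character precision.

RP19sl50

Shift to the Maidenhead origin (180°W, 90°S): lon 343.54747, lat 159.46163.
Field: 343.54747/20 → 17 → R, 159.46163/10 → 15 → P; chars RP.
Square: 3.54747/2 → 1, 9.46163/1 → 9; chars 19.
Subsquare: 1.54747/0.0833333 → 18 → s, 0.46163/0.0416667 → 11 → l; chars sl.
Extended square: 0.04747/0.00833333 → 5, 0.00330/0.00416667 → 0; chars 50.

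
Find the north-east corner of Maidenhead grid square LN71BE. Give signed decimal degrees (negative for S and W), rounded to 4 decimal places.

41.2083, 54.1667

Field L=11, N=13: +11·20° lon, +13·10° lat → SW at lon 40°, lat 40°.
Square 7, 1: +7·2° lon, +1·1° lat → SW at lon 54°, lat 41°.
Subsquare b=1, e=4: +1·0.0833333° lon, +4·0.0416667° lat → SW at lon 54.0833°, lat 41.1667°.
Cell spans 0.0833333° lon × 0.0416667° lat. NE corner is SW corner plus one full cell.
latitude 41.2083, longitude 54.1667.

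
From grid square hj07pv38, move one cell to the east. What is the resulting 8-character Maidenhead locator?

Longitude extended square 3; +1 → 4.
The latitude characters are unchanged.

HJ07pv48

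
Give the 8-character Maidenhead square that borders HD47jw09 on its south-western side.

HD47iw98

Longitude extended square 0; −1 → -1, wraps to 9, carry into subsquare.
Longitude subsquare j = 9; −1 → 8 = i.
Latitude extended square 9; −1 → 8.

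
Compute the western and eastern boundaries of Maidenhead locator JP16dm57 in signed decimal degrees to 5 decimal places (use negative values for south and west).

2.29167, 2.30000

Field J=9, P=15: +9·20° lon, +15·10° lat → SW at lon 0°, lat 60°.
Square 1, 6: +1·2° lon, +6·1° lat → SW at lon 2°, lat 66°.
Subsquare d=3, m=12: +3·0.0833333° lon, +12·0.0416667° lat → SW at lon 2.25°, lat 66.5°.
Extended square 5, 7: +5·0.00833333° lon, +7·0.00416667° lat → SW at lon 2.29167°, lat 66.5292°.
Cell spans 0.00833333° lon × 0.00416667° lat.
west 2.29167, east 2.30000.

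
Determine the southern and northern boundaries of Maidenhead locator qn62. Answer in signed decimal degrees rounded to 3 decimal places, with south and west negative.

Field Q=16, N=13: +16·20° lon, +13·10° lat → SW at lon 140°, lat 40°.
Square 6, 2: +6·2° lon, +2·1° lat → SW at lon 152°, lat 42°.
Cell spans 2° lon × 1° lat.
south 42.000, north 43.000.

42.000, 43.000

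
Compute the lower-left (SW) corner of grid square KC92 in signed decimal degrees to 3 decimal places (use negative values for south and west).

Field K=10, C=2: +10·20° lon, +2·10° lat → SW at lon 20°, lat -70°.
Square 9, 2: +9·2° lon, +2·1° lat → SW at lon 38°, lat -68°.
latitude -68.000, longitude 38.000.

-68.000, 38.000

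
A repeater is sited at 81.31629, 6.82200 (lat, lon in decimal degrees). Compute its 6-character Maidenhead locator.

Offset from 180°W / 90°S: lon 186.8220°, lat 171.3163°.
Field: 186.8220/20 → 9 → J, 171.3163/10 → 17 → R; chars JR.
Square: 6.8220/2 → 3, 1.3163/1 → 1; chars 31.
Subsquare: 0.8220/0.0833333 → 9 → j, 0.3163/0.0416667 → 7 → h; chars jh.

JR31jh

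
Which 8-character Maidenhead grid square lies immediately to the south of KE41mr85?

KE41mr84

Latitude extended square 5; −1 → 4.
The longitude characters are unchanged.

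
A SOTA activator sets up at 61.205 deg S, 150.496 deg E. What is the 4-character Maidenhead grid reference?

QC58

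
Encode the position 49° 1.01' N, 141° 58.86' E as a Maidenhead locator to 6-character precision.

Shift to the Maidenhead origin (180°W, 90°S): lon 321.9810, lat 139.0168.
Field: lon ⌊321.9810/20⌋ = 16 → Q; lat ⌊139.0168/10⌋ = 13 → N.
Square: lon ⌊1.9810/2⌋ = 0; lat ⌊9.0168/1⌋ = 9.
Subsquare: lon ⌊1.9810/0.0833333⌋ = 23 → x; lat ⌊0.0168/0.0416667⌋ = 0 → a.

QN09xa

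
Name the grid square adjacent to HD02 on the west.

GD92

Longitude square 0; −1 → -1, wraps to 9, carry into field.
Longitude field H = 7; −1 → 6 = G.
The latitude characters are unchanged.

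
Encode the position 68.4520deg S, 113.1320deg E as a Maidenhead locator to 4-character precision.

OC61

Offset from 180°W / 90°S: lon 293.13°, lat 21.55°.
Field (20°×10°, letters A–R): lon ⌊293.13/20⌋ = 14 → O; lat ⌊21.55/10⌋ = 2 → C.
Square (2°×1°, digits 0–9): lon ⌊13.13/2⌋ = 6; lat ⌊1.55/1⌋ = 1.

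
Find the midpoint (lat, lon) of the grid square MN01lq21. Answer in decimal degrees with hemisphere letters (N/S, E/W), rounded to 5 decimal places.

Field M=12, N=13: +12·20° lon, +13·10° lat → SW at lon 60°, lat 40°.
Square 0, 1: +0·2° lon, +1·1° lat → SW at lon 60°, lat 41°.
Subsquare l=11, q=16: +11·0.0833333° lon, +16·0.0416667° lat → SW at lon 60.9167°, lat 41.6667°.
Extended square 2, 1: +2·0.00833333° lon, +1·0.00416667° lat → SW at lon 60.9333°, lat 41.6708°.
Cell spans 0.00833333° lon × 0.00416667° lat. Centre is SW corner plus half of each.
latitude 41.67292° N, longitude 60.93750° E.

41.67292° N, 60.93750° E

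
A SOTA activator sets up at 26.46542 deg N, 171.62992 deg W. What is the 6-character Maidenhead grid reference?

Shift to the Maidenhead origin (180°W, 90°S): lon 8.3701, lat 116.4654.
Field (20°×10°, letters A–R): lon ⌊8.3701/20⌋ = 0 → A; lat ⌊116.4654/10⌋ = 11 → L.
Square (2°×1°, digits 0–9): lon ⌊8.3701/2⌋ = 4; lat ⌊6.4654/1⌋ = 6.
Subsquare (5′×2.5′, letters a–x): lon ⌊0.3701/0.0833333⌋ = 4 → e; lat ⌊0.4654/0.0416667⌋ = 11 → l.

AL46el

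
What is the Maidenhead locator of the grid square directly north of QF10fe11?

QF10fe12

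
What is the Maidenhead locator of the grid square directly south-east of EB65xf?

EB75ae

Longitude subsquare x = 23; +1 → 24, wraps to 0 = a, carry into square.
Longitude square 6; +1 → 7.
Latitude subsquare f = 5; −1 → 4 = e.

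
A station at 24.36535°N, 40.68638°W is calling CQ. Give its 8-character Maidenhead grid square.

Shift to the Maidenhead origin (180°W, 90°S): lon 139.31362, lat 114.36535.
Field: 139.31362/20 → 6 → G, 114.36535/10 → 11 → L; chars GL.
Square: 19.31362/2 → 9, 4.36535/1 → 4; chars 94.
Subsquare: 1.31362/0.0833333 → 15 → p, 0.36535/0.0416667 → 8 → i; chars pi.
Extended square: 0.06362/0.00833333 → 7, 0.03202/0.00416667 → 7; chars 77.

GL94pi77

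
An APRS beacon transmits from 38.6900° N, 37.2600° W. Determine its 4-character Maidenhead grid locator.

HM18

Offset from 180°W / 90°S: lon 142.74°, lat 128.69°.
Field (20°×10°, letters A–R): lon ⌊142.74/20⌋ = 7 → H; lat ⌊128.69/10⌋ = 12 → M.
Square (2°×1°, digits 0–9): lon ⌊2.74/2⌋ = 1; lat ⌊8.69/1⌋ = 8.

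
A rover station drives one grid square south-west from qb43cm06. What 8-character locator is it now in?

Longitude extended square 0; −1 → -1, wraps to 9, carry into subsquare.
Longitude subsquare c = 2; −1 → 1 = b.
Latitude extended square 6; −1 → 5.

QB43bm95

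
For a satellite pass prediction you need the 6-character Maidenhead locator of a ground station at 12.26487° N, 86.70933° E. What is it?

NK32ig

Add 180° to longitude and 90° to latitude: 266.7093, 102.2649.
Field: 266.7093/20 → 13 → N, 102.2649/10 → 10 → K; chars NK.
Square: 6.7093/2 → 3, 2.2649/1 → 2; chars 32.
Subsquare: 0.7093/0.0833333 → 8 → i, 0.2649/0.0416667 → 6 → g; chars ig.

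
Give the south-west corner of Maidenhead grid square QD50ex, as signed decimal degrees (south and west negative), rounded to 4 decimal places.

Field Q=16, D=3: +16·20° lon, +3·10° lat → SW at lon 140°, lat -60°.
Square 5, 0: +5·2° lon, +0·1° lat → SW at lon 150°, lat -60°.
Subsquare e=4, x=23: +4·0.0833333° lon, +23·0.0416667° lat → SW at lon 150.333°, lat -59.0417°.
latitude -59.0417, longitude 150.3333.

-59.0417, 150.3333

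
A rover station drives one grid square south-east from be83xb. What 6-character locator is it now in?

BE93aa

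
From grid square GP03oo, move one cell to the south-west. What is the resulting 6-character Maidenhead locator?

Longitude subsquare o = 14; −1 → 13 = n.
Latitude subsquare o = 14; −1 → 13 = n.

GP03nn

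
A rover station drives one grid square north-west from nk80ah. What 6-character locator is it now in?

NK70xi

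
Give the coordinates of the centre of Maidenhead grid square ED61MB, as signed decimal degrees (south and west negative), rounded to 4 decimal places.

-58.9375, -86.9583

Field E=4, D=3: +4·20° lon, +3·10° lat → SW at lon -100°, lat -60°.
Square 6, 1: +6·2° lon, +1·1° lat → SW at lon -88°, lat -59°.
Subsquare m=12, b=1: +12·0.0833333° lon, +1·0.0416667° lat → SW at lon -87°, lat -58.9583°.
Cell spans 0.0833333° lon × 0.0416667° lat. Centre is SW corner plus half of each.
latitude -58.9375, longitude -86.9583.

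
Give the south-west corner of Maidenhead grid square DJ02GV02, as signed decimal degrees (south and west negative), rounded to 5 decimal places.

2.88333, -119.50000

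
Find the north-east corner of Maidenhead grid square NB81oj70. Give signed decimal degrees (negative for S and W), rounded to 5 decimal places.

Field N=13, B=1: +13·20° lon, +1·10° lat → SW at lon 80°, lat -80°.
Square 8, 1: +8·2° lon, +1·1° lat → SW at lon 96°, lat -79°.
Subsquare o=14, j=9: +14·0.0833333° lon, +9·0.0416667° lat → SW at lon 97.1667°, lat -78.625°.
Extended square 7, 0: +7·0.00833333° lon, +0·0.00416667° lat → SW at lon 97.225°, lat -78.625°.
Cell spans 0.00833333° lon × 0.00416667° lat. NE corner is SW corner plus one full cell.
latitude -78.62083, longitude 97.23333.

-78.62083, 97.23333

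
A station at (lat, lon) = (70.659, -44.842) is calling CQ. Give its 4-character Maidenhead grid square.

GQ70

Shift to the Maidenhead origin (180°W, 90°S): lon 135.16, lat 160.66.
Field (20°×10°, letters A–R): 135.16/20 → 6 → G, 160.66/10 → 16 → Q; chars GQ.
Square (2°×1°, digits 0–9): 15.16/2 → 7, 0.66/1 → 0; chars 70.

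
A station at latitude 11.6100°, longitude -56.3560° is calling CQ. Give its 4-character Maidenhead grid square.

GK11

Shift to the Maidenhead origin (180°W, 90°S): lon 123.64, lat 101.61.
Field: lon ⌊123.64/20⌋ = 6 → G; lat ⌊101.61/10⌋ = 10 → K.
Square: lon ⌊3.64/2⌋ = 1; lat ⌊1.61/1⌋ = 1.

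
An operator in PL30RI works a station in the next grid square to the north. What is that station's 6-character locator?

Latitude subsquare i = 8; +1 → 9 = j.
The longitude characters are unchanged.

PL30rj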